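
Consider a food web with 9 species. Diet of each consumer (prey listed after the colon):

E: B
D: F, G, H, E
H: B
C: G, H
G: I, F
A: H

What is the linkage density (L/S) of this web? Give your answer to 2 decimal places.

There are L = 11 links among S = 9 species.
L/S = 11/9 = 1.2222 ≈ 1.22.

L/S = 1.22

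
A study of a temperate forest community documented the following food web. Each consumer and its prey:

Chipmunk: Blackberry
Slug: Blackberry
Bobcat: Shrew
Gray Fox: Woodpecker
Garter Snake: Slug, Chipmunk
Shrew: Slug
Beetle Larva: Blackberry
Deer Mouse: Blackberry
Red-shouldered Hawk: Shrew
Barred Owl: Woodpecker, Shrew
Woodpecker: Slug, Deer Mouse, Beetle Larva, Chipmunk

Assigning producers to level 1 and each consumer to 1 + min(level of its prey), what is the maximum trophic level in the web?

4

Producers (level 1): Blackberry.
Following each consumer down to its lowest-level prey: Blackberry → Slug → Shrew → Red-shouldered Hawk (levels 1 through 4).
All prey of Red-shouldered Hawk (Shrew 3) are at level 3 or above, so Red-shouldered Hawk is at level 1 + 3 = 4.
Every consumer has at least one prey at level 3 or below, so none exceeds level 4.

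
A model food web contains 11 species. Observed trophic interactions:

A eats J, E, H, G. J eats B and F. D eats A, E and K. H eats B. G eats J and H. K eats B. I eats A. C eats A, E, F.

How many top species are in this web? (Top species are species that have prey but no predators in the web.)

Top species (has prey, but nothing eats it): D, C, I.
Count: 3.

3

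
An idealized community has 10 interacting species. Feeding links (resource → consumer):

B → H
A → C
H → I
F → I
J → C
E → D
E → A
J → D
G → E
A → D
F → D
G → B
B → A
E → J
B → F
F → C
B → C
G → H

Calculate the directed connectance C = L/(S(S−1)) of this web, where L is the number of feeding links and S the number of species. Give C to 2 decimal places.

The web has S = 10 species and L = 18 feeding links.
C = L / (S(S−1)) = 18 / 90 = 0.2000 ≈ 0.20.

C = 0.20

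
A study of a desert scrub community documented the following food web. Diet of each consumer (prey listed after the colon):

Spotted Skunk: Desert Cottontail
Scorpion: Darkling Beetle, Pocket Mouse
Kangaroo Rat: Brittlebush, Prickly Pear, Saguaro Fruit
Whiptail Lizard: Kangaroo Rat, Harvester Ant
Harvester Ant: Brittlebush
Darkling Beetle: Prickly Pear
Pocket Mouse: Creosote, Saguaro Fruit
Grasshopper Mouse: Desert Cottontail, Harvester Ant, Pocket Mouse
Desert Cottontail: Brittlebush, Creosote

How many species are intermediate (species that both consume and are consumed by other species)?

Intermediate species (has both prey and predators): Kangaroo Rat, Darkling Beetle, Desert Cottontail, Harvester Ant, Pocket Mouse.
Count: 5.

5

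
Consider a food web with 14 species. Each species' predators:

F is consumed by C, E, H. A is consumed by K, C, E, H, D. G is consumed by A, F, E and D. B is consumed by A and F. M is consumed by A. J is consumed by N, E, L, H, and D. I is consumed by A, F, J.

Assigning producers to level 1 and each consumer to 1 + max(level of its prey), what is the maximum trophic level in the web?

Producers (level 1): B, I, G, M.
I → J → E gives E level 3.
No species has a prey at level 3, so no species reaches level 4.

3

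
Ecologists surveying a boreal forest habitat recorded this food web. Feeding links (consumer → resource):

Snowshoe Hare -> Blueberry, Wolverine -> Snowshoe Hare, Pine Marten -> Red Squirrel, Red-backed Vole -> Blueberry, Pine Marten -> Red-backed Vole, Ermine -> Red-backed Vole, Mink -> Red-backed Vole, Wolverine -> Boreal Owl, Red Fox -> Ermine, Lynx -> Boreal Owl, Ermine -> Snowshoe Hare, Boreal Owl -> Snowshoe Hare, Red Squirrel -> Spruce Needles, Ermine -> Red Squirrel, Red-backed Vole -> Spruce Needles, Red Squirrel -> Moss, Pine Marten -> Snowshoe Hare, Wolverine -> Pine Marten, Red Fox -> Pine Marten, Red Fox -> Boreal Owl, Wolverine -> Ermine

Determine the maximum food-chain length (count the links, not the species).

3 links

One longest chain: Blueberry → Snowshoe Hare → Boreal Owl → Lynx.
It has 4 species and 3 links.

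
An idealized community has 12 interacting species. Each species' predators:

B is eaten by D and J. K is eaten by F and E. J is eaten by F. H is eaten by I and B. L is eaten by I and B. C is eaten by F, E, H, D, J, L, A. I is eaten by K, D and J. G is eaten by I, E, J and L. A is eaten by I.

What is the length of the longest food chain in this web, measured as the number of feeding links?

One longest chain: C → H → I → K → E.
It has 5 species and 4 links.

4 links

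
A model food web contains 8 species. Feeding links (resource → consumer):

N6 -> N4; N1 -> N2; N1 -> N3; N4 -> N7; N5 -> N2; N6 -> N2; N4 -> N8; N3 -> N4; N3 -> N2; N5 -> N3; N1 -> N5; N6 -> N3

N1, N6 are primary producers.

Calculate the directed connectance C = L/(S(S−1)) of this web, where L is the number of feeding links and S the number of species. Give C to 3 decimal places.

C = 0.214

The web has S = 8 species and L = 12 feeding links.
C = L / (S(S−1)) = 12 / 56 = 0.2143 ≈ 0.214.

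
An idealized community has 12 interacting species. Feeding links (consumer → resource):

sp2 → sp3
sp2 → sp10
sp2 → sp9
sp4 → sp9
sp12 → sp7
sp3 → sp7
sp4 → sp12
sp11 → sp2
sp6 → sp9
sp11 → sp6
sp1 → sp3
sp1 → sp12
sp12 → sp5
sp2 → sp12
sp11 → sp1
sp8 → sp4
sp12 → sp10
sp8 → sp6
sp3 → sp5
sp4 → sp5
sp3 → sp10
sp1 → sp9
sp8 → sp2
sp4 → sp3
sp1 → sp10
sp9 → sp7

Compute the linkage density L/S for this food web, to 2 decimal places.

There are L = 26 links among S = 12 species.
L/S = 26/12 = 2.1667 ≈ 2.17.

L/S = 2.17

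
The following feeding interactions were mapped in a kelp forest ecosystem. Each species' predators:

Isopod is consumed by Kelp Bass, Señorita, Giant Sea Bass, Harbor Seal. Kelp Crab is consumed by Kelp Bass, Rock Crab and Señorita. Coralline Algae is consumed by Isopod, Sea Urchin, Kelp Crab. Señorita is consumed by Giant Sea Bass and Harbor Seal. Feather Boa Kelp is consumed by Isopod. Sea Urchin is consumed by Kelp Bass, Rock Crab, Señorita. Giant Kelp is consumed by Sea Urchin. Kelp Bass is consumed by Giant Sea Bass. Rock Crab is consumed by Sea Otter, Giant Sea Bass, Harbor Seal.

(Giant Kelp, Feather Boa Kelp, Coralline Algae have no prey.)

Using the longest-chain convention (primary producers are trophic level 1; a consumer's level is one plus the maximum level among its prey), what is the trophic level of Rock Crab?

Trophic level 3

Giant Kelp is a producer → level 1.
Sea Urchin eats Giant Kelp (level 1); other prey at levels: Coralline Algae 1 → level 2.
Rock Crab eats Sea Urchin (level 2); other prey at levels: Kelp Crab 2 → level 3.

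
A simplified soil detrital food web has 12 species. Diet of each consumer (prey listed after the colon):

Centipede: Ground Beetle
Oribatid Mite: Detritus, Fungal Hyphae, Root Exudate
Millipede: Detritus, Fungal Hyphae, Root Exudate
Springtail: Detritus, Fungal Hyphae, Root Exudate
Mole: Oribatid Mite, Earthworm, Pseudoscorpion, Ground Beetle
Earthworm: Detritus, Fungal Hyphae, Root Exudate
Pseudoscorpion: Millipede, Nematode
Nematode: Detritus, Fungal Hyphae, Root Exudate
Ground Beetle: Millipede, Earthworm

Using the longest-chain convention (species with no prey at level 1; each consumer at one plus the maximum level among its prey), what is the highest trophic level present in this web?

Basal resources (level 1): Detritus, Fungal Hyphae, Root Exudate.
Detritus → Millipede → Pseudoscorpion → Mole gives Mole level 4.
No species has a prey at level 4, so no species reaches level 5.

4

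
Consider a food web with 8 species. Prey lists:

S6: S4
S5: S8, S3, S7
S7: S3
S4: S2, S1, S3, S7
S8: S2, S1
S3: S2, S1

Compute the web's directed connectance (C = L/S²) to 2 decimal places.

The web has S = 8 species and L = 13 feeding links.
C = L / S² = 13 / 64 = 0.2031 ≈ 0.20.

C = 0.20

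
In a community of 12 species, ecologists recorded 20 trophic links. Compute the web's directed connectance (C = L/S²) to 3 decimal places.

C = 0.139

The web has S = 12 species and L = 20 feeding links.
C = L / S² = 20 / 144 = 0.1389 ≈ 0.139.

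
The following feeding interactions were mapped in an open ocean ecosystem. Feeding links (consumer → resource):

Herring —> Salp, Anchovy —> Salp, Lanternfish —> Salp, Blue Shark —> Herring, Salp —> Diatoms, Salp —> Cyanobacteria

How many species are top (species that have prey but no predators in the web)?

3

Top species (has prey, but nothing eats it): Lanternfish, Anchovy, Blue Shark.
Count: 3.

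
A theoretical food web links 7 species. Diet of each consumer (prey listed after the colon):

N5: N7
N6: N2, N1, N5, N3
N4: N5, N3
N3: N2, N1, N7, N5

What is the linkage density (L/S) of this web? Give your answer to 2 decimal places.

L/S = 1.57

There are L = 11 links among S = 7 species.
L/S = 11/7 = 1.5714 ≈ 1.57.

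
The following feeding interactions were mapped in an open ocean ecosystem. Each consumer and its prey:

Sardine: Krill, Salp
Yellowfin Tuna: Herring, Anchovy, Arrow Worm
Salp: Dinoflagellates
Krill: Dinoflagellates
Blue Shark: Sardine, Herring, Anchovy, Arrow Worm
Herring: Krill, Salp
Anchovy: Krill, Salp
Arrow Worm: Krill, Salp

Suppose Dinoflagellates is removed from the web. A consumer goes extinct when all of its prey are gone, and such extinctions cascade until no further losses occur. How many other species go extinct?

8

Remove Dinoflagellates.
Round 1: Krill (all prey gone), Salp (all prey gone) → extinct.
Round 2: Sardine (all prey gone), Herring (all prey gone), Anchovy (all prey gone), Arrow Worm (all prey gone) → extinct.
Round 3: Blue Shark (all prey gone), Yellowfin Tuna (all prey gone) → extinct.
No further losses. Total secondary extinctions: 8.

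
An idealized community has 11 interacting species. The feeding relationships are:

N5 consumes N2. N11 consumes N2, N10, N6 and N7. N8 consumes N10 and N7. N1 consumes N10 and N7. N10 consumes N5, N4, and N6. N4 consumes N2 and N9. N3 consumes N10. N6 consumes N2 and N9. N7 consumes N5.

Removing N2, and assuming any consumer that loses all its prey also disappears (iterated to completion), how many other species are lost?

2

Remove N2.
Round 1: N5 (all prey gone) → extinct.
Round 2: N7 (all prey gone) → extinct.
No further losses. Total secondary extinctions: 2.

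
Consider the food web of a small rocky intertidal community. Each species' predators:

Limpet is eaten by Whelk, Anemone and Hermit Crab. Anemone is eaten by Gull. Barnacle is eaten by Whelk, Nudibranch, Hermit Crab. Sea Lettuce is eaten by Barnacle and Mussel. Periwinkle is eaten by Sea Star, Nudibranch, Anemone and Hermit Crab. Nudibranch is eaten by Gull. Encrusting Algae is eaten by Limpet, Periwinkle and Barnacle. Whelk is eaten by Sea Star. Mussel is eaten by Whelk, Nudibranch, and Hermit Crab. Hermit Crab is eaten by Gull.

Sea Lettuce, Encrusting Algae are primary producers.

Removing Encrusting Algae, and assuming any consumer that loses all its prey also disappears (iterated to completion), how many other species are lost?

3

Remove Encrusting Algae.
Round 1: Periwinkle (all prey gone), Limpet (all prey gone) → extinct.
Round 2: Anemone (all prey gone) → extinct.
No further losses. Total secondary extinctions: 3.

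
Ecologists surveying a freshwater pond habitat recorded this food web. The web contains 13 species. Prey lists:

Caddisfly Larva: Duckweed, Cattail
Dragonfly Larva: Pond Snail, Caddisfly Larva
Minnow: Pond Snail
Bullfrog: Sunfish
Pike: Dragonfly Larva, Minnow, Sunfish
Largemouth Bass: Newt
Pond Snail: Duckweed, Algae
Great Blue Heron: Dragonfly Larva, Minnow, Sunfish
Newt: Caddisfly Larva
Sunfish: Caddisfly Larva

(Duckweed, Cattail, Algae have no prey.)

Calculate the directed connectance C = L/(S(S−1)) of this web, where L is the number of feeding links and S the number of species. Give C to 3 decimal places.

The web has S = 13 species and L = 17 feeding links.
C = L / (S(S−1)) = 17 / 156 = 0.1090 ≈ 0.109.

C = 0.109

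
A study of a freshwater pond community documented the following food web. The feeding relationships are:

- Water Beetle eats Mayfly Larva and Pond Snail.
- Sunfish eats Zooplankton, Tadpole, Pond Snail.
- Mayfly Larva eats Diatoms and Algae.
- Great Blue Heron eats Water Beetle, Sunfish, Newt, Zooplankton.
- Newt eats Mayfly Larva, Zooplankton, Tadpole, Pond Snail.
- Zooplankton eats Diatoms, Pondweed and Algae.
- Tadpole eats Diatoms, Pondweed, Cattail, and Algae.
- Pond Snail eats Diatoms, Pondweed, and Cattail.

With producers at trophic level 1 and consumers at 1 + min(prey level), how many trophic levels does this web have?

Producers (level 1): Pondweed, Algae, Diatoms, Cattail.
Following each consumer down to its lowest-level prey: Algae → Mayfly Larva → Newt (levels 1 through 3).
All prey of Newt (Mayfly Larva 2, Zooplankton 2, Tadpole 2, Pond Snail 2) are at level 2 or above, so Newt is at level 1 + 2 = 3.
Every consumer has at least one prey at level 2 or below, so none exceeds level 3.

3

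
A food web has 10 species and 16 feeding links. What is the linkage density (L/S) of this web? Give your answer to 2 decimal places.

There are L = 16 links among S = 10 species.
L/S = 16/10 = 1.6000 ≈ 1.60.

L/S = 1.60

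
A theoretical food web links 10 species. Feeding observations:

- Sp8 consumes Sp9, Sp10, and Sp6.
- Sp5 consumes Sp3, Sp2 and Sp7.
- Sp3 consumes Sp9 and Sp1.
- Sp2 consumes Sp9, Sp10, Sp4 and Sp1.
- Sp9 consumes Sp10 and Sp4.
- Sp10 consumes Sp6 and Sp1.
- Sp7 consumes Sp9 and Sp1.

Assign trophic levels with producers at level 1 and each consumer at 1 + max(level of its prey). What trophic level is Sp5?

Trophic level 5

Sp1 is a producer → level 1.
Sp10 eats Sp1 (level 1); other prey at levels: Sp6 1 → level 2.
Sp9 eats Sp10 (level 2); other prey at levels: Sp4 1 → level 3.
Sp7 eats Sp9 (level 3); other prey at levels: Sp1 1 → level 4.
Sp5 eats Sp7 (level 4); other prey at levels: Sp2 4, Sp3 4 → level 5.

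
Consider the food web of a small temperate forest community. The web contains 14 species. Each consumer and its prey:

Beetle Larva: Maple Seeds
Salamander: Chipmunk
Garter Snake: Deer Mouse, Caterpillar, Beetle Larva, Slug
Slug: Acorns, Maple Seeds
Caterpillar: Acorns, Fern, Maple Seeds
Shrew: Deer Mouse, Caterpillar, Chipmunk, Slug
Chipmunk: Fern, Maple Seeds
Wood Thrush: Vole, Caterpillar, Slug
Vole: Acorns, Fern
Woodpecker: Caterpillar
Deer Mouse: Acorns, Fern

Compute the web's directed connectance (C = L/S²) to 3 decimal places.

The web has S = 14 species and L = 25 feeding links.
C = L / S² = 25 / 196 = 0.1276 ≈ 0.128.

C = 0.128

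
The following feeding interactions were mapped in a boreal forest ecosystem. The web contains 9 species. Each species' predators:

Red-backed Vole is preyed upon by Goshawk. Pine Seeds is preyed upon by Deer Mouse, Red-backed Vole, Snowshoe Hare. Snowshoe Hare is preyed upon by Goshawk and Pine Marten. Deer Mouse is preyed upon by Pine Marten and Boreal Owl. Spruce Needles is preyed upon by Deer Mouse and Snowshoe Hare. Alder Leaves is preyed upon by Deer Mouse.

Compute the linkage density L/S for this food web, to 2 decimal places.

There are L = 11 links among S = 9 species.
L/S = 11/9 = 1.2222 ≈ 1.22.

L/S = 1.22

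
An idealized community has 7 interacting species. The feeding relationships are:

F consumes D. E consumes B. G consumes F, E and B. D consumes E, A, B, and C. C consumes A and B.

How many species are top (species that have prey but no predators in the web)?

1

Top species (has prey, but nothing eats it): G.
Count: 1.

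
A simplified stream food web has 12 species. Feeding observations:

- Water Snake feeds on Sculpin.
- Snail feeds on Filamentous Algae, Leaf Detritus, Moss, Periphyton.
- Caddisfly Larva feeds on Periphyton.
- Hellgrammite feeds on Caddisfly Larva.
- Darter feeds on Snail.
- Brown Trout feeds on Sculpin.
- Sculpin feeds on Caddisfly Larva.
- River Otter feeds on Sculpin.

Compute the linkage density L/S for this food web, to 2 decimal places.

L/S = 0.92

There are L = 11 links among S = 12 species.
L/S = 11/12 = 0.9167 ≈ 0.92.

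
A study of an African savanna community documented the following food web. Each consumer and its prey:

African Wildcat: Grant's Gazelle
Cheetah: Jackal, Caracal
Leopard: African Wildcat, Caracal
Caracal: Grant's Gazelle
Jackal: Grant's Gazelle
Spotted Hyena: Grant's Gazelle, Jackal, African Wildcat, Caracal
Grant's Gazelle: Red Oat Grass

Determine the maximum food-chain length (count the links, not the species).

3 links

One longest chain: Red Oat Grass → Grant's Gazelle → Jackal → Spotted Hyena.
It has 4 species and 3 links.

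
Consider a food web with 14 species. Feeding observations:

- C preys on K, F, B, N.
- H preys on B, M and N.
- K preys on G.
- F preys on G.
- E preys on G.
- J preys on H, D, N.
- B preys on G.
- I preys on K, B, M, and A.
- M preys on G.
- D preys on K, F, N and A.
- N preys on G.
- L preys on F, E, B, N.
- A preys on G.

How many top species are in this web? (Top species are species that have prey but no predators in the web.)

Top species (has prey, but nothing eats it): C, I, L, J.
Count: 4.

4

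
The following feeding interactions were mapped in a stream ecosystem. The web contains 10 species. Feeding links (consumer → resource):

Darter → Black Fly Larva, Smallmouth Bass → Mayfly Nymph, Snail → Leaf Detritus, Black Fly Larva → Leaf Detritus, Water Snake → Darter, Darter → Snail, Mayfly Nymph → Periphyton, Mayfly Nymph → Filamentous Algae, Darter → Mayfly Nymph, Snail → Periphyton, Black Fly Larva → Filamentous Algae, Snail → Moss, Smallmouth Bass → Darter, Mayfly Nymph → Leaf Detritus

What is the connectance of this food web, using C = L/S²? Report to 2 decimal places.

The web has S = 10 species and L = 14 feeding links.
C = L / S² = 14 / 100 = 0.1400 ≈ 0.14.

C = 0.14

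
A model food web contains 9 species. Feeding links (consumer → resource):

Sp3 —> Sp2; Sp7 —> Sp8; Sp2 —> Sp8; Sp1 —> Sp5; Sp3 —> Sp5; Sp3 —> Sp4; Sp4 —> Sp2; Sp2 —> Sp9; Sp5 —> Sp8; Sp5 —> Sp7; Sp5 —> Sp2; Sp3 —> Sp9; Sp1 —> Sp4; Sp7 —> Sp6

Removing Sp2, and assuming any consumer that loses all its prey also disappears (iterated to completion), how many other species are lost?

Remove Sp2.
Round 1: Sp4 (all prey gone) → extinct.
No further losses. Total secondary extinctions: 1.

1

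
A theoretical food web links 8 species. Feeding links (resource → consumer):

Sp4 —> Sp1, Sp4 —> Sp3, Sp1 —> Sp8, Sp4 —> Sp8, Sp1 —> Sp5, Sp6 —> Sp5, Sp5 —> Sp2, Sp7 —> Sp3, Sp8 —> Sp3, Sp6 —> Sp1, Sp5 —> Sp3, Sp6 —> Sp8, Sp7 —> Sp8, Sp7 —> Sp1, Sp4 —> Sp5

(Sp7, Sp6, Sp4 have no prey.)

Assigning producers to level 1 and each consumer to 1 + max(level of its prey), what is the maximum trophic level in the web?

4

Producers (level 1): Sp7, Sp6, Sp4.
Sp7 → Sp1 → Sp5 → Sp3 gives Sp3 level 4.
No species has a prey at level 4, so no species reaches level 5.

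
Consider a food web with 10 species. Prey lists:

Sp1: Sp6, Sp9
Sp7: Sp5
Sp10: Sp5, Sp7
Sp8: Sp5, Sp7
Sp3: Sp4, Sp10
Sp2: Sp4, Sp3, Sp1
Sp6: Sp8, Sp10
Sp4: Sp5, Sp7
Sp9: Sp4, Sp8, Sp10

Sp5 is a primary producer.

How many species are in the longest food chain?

One longest chain: Sp5 → Sp7 → Sp8 → Sp6 → Sp1 → Sp2.
It has 6 species and 5 links.

6 species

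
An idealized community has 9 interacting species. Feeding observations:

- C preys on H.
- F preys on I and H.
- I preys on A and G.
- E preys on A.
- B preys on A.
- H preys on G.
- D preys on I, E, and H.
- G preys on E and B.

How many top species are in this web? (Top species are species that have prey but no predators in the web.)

3

Top species (has prey, but nothing eats it): D, F, C.
Count: 3.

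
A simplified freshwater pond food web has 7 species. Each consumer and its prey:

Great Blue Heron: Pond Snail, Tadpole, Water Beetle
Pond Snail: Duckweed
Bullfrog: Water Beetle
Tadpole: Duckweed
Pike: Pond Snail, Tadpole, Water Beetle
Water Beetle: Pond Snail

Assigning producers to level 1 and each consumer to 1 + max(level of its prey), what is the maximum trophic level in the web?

4

Producers (level 1): Duckweed.
Duckweed → Pond Snail → Water Beetle → Bullfrog gives Bullfrog level 4.
No species has a prey at level 4, so no species reaches level 5.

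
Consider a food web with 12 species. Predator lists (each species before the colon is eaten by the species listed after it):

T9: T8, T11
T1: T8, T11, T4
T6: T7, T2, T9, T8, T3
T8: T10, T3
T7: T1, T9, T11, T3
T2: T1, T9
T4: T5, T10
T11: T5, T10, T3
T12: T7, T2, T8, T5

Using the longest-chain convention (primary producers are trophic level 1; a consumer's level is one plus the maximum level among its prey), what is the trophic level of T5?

T12 is a producer → level 1.
T7 eats T12 (level 1); other prey at levels: T6 1 → level 2.
T1 eats T7 (level 2); other prey at levels: T2 2 → level 3.
T4 eats T1 → level 4.
T5 eats T4 (level 4); other prey at levels: T12 1, T11 4 → level 5.

Trophic level 5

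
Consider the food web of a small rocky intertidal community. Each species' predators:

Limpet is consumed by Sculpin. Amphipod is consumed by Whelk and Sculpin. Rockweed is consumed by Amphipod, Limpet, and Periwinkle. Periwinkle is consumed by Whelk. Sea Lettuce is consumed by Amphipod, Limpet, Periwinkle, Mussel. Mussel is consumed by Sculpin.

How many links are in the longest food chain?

One longest chain: Rockweed → Amphipod → Sculpin.
It has 3 species and 2 links.

2 links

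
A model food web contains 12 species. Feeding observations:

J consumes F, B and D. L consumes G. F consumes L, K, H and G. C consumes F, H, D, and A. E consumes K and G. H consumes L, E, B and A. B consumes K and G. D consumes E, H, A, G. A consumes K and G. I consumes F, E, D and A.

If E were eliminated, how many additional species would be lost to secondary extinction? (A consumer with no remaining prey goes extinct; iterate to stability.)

Remove E.
Every predator of it retains at least one other prey: H still has B, L, A; D still has G, A, H; I still has A, D, F.
No consumer loses all prey, so no secondary extinctions occur.

0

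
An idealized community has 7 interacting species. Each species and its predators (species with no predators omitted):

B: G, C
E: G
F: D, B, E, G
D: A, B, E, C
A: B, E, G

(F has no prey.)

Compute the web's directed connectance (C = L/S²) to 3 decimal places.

C = 0.286

The web has S = 7 species and L = 14 feeding links.
C = L / S² = 14 / 49 = 0.2857 ≈ 0.286.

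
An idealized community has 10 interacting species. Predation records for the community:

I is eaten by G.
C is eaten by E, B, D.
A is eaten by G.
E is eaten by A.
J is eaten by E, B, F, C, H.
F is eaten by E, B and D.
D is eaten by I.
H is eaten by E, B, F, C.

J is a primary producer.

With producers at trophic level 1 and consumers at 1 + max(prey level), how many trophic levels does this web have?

6

Producers (level 1): J.
J → H → C → D → I → G gives G level 6.
No species has a prey at level 6, so no species reaches level 7.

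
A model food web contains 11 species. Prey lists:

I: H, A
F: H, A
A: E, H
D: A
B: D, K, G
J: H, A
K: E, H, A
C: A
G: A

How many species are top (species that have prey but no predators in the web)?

5

Top species (has prey, but nothing eats it): C, I, J, F, B.
Count: 5.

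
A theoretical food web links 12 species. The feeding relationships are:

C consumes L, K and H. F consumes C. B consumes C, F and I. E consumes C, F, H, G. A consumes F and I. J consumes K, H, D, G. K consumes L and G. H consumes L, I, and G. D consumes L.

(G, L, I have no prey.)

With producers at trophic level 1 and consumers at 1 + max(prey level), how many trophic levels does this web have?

Producers (level 1): G, L, I.
G → K → C → F → B gives B level 5.
No species has a prey at level 5, so no species reaches level 6.

5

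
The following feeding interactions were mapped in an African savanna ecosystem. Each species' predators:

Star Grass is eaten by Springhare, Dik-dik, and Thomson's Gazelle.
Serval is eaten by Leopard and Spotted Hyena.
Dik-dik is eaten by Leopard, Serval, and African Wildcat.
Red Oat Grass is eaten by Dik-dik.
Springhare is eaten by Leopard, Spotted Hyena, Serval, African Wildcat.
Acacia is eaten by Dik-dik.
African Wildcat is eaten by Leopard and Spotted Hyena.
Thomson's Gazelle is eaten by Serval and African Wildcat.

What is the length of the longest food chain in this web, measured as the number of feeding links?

3 links

One longest chain: Star Grass → Thomson's Gazelle → African Wildcat → Leopard.
It has 4 species and 3 links.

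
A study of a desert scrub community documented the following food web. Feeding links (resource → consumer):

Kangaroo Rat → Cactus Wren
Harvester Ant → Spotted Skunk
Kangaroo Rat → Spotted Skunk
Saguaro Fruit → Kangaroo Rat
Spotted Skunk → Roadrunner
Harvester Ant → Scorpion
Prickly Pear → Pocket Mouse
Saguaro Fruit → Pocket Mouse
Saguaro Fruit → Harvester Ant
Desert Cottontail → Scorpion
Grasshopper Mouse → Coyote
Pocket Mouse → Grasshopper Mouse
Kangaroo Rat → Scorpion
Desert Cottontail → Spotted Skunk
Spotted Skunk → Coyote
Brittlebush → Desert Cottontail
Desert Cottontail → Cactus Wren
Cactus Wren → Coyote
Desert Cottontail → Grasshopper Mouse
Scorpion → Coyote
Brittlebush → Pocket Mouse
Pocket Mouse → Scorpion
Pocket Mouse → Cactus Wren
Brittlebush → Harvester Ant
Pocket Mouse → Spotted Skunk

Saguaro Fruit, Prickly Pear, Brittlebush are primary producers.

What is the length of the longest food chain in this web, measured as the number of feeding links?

One longest chain: Brittlebush → Desert Cottontail → Grasshopper Mouse → Coyote.
It has 4 species and 3 links.

3 links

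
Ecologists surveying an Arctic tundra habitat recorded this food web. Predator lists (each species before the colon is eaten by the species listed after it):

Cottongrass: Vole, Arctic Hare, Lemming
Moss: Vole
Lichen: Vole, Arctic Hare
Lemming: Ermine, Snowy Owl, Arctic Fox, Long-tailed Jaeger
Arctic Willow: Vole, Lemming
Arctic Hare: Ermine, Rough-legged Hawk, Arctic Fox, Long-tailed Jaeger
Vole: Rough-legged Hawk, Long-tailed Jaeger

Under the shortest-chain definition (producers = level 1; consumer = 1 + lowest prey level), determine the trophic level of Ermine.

Cottongrass is a producer → level 1.
Arctic Hare eats Cottongrass → level 2.
Ermine eats Arctic Hare → level 3.
No prey of Ermine is below level 2, so 3 is the minimum.

Trophic level 3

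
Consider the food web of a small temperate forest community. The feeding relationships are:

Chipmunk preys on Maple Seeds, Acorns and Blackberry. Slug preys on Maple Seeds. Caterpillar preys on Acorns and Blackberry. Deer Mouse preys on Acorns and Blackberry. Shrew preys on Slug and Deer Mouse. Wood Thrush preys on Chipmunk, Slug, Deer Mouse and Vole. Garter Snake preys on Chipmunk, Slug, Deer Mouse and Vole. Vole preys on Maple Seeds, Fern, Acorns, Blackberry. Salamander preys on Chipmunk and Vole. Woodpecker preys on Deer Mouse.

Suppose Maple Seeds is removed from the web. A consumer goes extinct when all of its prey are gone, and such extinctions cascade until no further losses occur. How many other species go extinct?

1

Remove Maple Seeds.
Round 1: Slug (all prey gone) → extinct.
No further losses. Total secondary extinctions: 1.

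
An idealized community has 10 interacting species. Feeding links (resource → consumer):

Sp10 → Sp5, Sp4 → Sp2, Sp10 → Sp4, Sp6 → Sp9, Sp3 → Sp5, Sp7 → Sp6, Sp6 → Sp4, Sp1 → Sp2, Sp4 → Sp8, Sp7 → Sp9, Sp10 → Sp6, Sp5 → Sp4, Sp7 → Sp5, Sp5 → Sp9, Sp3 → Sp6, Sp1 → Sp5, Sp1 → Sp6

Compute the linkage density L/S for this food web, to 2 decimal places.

There are L = 17 links among S = 10 species.
L/S = 17/10 = 1.7000 ≈ 1.70.

L/S = 1.70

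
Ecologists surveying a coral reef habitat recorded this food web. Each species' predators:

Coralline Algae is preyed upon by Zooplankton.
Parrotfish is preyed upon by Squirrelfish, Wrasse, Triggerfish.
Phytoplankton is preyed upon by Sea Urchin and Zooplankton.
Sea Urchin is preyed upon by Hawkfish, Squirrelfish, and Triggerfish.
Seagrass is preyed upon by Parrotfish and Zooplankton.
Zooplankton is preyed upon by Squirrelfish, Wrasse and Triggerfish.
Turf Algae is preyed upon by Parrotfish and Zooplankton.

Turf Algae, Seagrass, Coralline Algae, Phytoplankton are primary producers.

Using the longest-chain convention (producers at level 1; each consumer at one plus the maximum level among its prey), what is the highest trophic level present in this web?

3

Producers (level 1): Turf Algae, Seagrass, Coralline Algae, Phytoplankton.
Phytoplankton → Sea Urchin → Hawkfish gives Hawkfish level 3.
No species has a prey at level 3, so no species reaches level 4.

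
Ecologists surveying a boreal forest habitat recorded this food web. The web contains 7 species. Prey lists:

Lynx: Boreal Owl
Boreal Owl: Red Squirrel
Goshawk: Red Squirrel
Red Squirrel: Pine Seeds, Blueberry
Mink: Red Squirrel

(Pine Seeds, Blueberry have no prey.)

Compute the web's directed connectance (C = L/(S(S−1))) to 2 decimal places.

C = 0.14

The web has S = 7 species and L = 6 feeding links.
C = L / (S(S−1)) = 6 / 42 = 0.1429 ≈ 0.14.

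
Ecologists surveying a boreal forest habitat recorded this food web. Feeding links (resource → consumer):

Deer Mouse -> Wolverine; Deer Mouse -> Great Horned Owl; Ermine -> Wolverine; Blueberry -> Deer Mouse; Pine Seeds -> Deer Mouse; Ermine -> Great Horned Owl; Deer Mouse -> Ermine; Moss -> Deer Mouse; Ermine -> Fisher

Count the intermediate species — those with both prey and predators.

Intermediate species (has both prey and predators): Deer Mouse, Ermine.
Count: 2.

2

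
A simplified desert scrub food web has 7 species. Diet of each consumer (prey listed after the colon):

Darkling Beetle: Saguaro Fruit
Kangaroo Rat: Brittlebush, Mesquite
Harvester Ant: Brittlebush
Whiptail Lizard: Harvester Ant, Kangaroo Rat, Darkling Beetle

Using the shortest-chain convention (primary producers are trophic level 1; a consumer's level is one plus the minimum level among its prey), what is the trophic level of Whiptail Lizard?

Brittlebush is a producer → level 1.
Harvester Ant eats Brittlebush → level 2.
Whiptail Lizard eats Harvester Ant → level 3.
No prey of Whiptail Lizard is below level 2, so 3 is the minimum.

Trophic level 3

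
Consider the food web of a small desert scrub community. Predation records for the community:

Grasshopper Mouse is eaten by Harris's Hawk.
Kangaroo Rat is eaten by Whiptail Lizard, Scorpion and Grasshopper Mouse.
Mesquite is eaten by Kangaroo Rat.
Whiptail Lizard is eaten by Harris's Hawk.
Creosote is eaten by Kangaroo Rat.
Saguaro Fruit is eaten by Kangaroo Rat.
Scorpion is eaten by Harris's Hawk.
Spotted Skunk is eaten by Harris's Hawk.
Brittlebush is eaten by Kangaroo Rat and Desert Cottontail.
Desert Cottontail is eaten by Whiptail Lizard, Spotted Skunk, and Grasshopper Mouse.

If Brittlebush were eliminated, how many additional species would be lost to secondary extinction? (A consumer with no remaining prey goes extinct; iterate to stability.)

Remove Brittlebush.
Round 1: Desert Cottontail (all prey gone) → extinct.
Round 2: Spotted Skunk (all prey gone) → extinct.
No further losses. Total secondary extinctions: 2.

2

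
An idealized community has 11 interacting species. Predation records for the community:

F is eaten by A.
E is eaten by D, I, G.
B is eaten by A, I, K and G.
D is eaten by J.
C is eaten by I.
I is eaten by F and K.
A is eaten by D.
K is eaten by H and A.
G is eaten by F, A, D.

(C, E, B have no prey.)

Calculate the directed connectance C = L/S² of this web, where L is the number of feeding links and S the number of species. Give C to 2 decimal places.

The web has S = 11 species and L = 18 feeding links.
C = L / S² = 18 / 121 = 0.1488 ≈ 0.15.

C = 0.15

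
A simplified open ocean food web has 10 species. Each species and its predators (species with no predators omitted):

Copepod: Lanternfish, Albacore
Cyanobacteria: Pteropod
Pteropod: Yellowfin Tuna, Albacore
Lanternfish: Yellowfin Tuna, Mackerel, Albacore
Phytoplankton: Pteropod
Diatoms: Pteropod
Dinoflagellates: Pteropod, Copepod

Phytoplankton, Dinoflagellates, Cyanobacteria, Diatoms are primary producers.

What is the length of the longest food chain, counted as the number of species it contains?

One longest chain: Dinoflagellates → Copepod → Lanternfish → Yellowfin Tuna.
It has 4 species and 3 links.

4 species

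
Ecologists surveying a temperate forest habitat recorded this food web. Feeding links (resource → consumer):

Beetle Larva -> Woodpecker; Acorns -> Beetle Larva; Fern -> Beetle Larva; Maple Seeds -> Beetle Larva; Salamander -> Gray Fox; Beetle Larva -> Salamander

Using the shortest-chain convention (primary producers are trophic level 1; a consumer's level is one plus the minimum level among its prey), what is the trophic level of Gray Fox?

Trophic level 4

Maple Seeds is a producer → level 1.
Beetle Larva eats Maple Seeds → level 2.
Salamander eats Beetle Larva → level 3.
Gray Fox eats Salamander → level 4.
No prey of Gray Fox is below level 3, so 4 is the minimum.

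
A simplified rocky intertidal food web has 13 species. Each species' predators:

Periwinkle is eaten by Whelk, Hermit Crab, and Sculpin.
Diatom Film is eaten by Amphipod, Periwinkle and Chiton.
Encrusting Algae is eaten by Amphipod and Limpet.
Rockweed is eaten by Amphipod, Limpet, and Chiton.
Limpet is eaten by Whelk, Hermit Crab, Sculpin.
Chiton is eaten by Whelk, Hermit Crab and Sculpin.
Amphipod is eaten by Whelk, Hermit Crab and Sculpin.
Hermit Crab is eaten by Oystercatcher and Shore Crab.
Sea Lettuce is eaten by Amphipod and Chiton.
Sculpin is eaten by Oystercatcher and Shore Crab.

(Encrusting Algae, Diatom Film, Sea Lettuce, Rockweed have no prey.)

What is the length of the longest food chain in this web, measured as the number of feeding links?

3 links

One longest chain: Encrusting Algae → Amphipod → Hermit Crab → Oystercatcher.
It has 4 species and 3 links.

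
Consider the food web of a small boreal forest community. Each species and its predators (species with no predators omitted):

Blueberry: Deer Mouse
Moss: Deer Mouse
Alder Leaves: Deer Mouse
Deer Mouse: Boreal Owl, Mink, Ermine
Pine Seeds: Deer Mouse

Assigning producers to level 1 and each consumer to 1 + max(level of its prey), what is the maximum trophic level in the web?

3

Producers (level 1): Alder Leaves, Blueberry, Moss, Pine Seeds.
Alder Leaves → Deer Mouse → Ermine gives Ermine level 3.
No species has a prey at level 3, so no species reaches level 4.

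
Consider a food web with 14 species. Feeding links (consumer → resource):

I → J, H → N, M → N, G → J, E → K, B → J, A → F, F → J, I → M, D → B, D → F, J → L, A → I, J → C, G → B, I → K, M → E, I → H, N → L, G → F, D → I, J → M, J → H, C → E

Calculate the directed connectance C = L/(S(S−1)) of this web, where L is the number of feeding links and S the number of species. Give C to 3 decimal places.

The web has S = 14 species and L = 24 feeding links.
C = L / (S(S−1)) = 24 / 182 = 0.1319 ≈ 0.132.

C = 0.132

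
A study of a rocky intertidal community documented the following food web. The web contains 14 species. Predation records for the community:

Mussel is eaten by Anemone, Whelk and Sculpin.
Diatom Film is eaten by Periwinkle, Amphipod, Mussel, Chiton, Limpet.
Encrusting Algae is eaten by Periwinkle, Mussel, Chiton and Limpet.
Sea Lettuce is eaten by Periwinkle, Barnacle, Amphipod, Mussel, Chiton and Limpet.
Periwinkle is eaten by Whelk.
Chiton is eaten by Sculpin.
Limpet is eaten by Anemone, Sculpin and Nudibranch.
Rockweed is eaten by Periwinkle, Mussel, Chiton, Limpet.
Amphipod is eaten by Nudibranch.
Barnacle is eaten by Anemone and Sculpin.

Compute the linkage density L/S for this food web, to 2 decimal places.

L/S = 2.14

There are L = 30 links among S = 14 species.
L/S = 30/14 = 2.1429 ≈ 2.14.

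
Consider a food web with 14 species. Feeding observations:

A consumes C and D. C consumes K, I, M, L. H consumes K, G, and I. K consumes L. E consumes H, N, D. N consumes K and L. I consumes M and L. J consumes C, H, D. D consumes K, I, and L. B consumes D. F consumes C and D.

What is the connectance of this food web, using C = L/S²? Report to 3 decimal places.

The web has S = 14 species and L = 26 feeding links.
C = L / S² = 26 / 196 = 0.1327 ≈ 0.133.

C = 0.133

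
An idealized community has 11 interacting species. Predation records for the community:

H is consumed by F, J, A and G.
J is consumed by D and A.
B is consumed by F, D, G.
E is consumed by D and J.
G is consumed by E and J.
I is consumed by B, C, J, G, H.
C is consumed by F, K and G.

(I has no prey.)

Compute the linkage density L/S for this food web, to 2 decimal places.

L/S = 1.91

There are L = 21 links among S = 11 species.
L/S = 21/11 = 1.9091 ≈ 1.91.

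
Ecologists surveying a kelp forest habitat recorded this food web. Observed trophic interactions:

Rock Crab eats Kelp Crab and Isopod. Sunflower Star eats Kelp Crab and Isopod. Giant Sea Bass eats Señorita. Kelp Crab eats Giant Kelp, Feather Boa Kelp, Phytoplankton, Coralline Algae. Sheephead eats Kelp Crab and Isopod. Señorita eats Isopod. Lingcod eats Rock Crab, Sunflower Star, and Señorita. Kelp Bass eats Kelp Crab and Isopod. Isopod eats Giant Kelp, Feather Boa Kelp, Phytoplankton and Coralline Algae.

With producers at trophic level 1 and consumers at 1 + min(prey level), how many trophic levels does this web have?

4

Producers (level 1): Coralline Algae, Feather Boa Kelp, Giant Kelp, Phytoplankton.
Following each consumer down to its lowest-level prey: Coralline Algae → Isopod → Señorita → Lingcod (levels 1 through 4).
All prey of Lingcod (Señorita 3, Sunflower Star 3, Rock Crab 3) are at level 3 or above, so Lingcod is at level 1 + 3 = 4.
Every consumer has at least one prey at level 3 or below, so none exceeds level 4.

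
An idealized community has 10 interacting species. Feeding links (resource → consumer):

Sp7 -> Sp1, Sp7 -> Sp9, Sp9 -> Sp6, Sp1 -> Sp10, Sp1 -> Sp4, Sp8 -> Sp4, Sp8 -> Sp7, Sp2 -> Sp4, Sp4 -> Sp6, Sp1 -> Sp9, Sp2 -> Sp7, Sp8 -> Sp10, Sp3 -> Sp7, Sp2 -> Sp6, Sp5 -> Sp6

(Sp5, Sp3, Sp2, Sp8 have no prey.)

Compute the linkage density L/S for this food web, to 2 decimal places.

There are L = 15 links among S = 10 species.
L/S = 15/10 = 1.5000 ≈ 1.50.

L/S = 1.50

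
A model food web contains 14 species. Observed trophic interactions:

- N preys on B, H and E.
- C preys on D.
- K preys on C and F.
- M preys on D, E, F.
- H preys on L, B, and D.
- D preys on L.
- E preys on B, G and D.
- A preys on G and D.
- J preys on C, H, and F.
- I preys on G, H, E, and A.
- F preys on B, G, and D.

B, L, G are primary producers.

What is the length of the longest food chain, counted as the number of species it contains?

4 species

One longest chain: L → D → H → J.
It has 4 species and 3 links.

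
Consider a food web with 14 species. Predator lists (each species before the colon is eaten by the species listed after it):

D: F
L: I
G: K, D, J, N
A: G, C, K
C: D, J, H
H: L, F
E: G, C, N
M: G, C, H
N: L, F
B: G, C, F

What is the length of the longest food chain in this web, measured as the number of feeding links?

4 links

One longest chain: A → C → H → L → I.
It has 5 species and 4 links.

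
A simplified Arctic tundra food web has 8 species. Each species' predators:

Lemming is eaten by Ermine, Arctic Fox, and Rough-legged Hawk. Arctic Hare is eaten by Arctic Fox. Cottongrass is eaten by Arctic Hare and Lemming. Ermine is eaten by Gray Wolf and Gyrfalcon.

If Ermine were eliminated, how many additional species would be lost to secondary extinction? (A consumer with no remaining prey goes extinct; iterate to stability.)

Remove Ermine.
Round 1: Gray Wolf (all prey gone), Gyrfalcon (all prey gone) → extinct.
No further losses. Total secondary extinctions: 2.

2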